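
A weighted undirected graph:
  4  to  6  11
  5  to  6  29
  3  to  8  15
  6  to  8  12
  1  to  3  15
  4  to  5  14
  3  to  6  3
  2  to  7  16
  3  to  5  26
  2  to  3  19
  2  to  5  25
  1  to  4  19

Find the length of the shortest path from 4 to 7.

A few of the 4→7 routes:
4 -> 1 -> 3 -> 2 -> 7: 19 + 15 + 19 + 16 = 69
4 -> 6 -> 8 -> 3 -> 2 -> 7: 11 + 12 + 15 + 19 + 16 = 73
4 -> 6 -> 3 -> 2 -> 7: 11 + 3 + 19 + 16 = 49
4 -> 5 -> 2 -> 7: 14 + 25 + 16 = 55
Shortest: 49.

49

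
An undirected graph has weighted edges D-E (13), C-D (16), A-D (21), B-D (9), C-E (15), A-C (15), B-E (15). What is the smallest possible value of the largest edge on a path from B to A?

Some routes from B to A:
B→E→C→D→A: max(15, 15, 16, 21) = 21
B→E→D→A: max(15, 13, 21) = 21
B→D→C→A: max(9, 16, 15) = 16
B→E→D→C→A: max(15, 13, 16, 15) = 16
B→E→C→A: max(15, 15, 15) = 15
B→D→E→C→A: max(9, 13, 15, 15) = 15
Smallest bottleneck: 15.

15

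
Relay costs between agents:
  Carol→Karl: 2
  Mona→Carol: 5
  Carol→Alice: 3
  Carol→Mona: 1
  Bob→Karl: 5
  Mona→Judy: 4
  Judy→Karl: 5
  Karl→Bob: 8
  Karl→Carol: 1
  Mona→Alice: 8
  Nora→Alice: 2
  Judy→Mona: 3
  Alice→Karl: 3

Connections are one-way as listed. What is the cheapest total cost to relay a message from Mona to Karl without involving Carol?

9

Routes from Mona to Karl avoiding Carol:
Mona → Judy → Karl: 4 + 5 = 9
Mona → Alice → Karl: 8 + 3 = 11
The minimum is 9.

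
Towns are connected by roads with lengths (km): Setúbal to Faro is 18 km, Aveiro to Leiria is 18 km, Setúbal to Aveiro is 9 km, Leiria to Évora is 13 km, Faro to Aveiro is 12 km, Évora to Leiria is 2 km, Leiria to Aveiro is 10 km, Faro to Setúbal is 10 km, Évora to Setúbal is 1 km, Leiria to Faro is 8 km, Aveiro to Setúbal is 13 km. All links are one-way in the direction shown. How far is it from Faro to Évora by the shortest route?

43

Candidate routes:
Faro-Aveiro-Leiria-Évora: 12 + 18 + 13 = 43
Faro-Setúbal-Aveiro-Leiria-Évora: 10 + 9 + 18 + 13 = 50
The minimum is 43 km.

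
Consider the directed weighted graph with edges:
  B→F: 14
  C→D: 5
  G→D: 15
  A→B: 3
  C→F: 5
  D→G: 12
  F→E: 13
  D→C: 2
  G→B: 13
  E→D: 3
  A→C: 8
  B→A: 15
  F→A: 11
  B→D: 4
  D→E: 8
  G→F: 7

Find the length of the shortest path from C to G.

Paths from C to G:
C-F-A-B-D-G: 5 + 11 + 3 + 4 + 12 = 35
C-F-E-D-G: 5 + 13 + 3 + 12 = 33
C-D-G: 5 + 12 = 17
Best route has total 17.

17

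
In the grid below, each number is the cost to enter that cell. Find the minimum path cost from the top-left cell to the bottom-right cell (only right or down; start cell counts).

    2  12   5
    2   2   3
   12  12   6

Path (0,0)→(1,0)→(1,1)→(1,2)→(2,2): 2 + 2 + 2 + 3 + 6 = 15.
(Top row then right column would cost 28.)

15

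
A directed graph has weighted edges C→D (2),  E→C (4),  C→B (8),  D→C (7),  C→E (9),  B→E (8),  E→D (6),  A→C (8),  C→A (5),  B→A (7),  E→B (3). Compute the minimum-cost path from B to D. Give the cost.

A few of the B→D routes:
B→E→C→D: 8 + 4 + 2 = 14
B→A→C→D: 7 + 8 + 2 = 17
B→E→D: 8 + 6 = 14
The minimum is 14.

14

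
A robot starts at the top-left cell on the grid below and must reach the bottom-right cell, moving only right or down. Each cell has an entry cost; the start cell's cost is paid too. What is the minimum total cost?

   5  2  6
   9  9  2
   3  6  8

23

Take [0,0] → [0,1] → [0,2] → [1,2] → [2,2] for a total of 5 + 2 + 6 + 2 + 8 = 23.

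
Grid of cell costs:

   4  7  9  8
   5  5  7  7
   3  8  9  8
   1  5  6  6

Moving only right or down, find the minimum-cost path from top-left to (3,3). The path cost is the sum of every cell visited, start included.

30

Cheapest: r0c0 r1c0 r2c0 r3c0 r3c1 r3c2 r3c3
  4 + 5 + 3 + 1 + 5 + 6 + 6 = 30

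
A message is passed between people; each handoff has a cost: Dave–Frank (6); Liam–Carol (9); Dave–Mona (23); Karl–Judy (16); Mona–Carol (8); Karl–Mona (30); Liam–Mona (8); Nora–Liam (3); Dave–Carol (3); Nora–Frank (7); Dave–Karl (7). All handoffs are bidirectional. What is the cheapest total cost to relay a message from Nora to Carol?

12

Comparing a few candidate routes:
Nora → Liam → Mona → Karl → Dave → Carol: 3 + 8 + 30 + 7 + 3 = 51
Nora → Liam → Carol: 3 + 9 = 12
Nora → Liam → Mona → Dave → Carol: 3 + 8 + 23 + 3 = 37
Nora → Frank → Dave → Mona → Carol: 7 + 6 + 23 + 8 = 44
Nora → Liam → Mona → Carol: 3 + 8 + 8 = 19
Nora → Frank → Dave → Carol: 7 + 6 + 3 = 16
Best route has total 12.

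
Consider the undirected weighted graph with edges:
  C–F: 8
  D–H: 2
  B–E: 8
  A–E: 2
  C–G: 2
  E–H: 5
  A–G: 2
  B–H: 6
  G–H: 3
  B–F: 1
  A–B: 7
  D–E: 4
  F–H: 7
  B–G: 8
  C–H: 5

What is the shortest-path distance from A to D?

6

Comparing a few candidate routes:
A → E → H → D: 2 + 5 + 2 = 9
A → G → H → D: 2 + 3 + 2 = 7
A → E → D: 2 + 4 = 6
A → G → C → H → D: 2 + 2 + 5 + 2 = 11
A → G → H → E → D: 2 + 3 + 5 + 4 = 14
Best route has total 6.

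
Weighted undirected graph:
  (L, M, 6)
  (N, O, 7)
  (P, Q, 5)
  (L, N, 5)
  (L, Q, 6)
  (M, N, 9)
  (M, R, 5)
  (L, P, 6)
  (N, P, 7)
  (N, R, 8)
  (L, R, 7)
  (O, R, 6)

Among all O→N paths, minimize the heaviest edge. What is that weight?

6

Some routes from O to N:
O - R - M - L - N: max(6, 5, 6, 5) = 6
O - R - L - N: max(6, 7, 5) = 7
O - R - M - L - P - N: max(6, 5, 6, 6, 7) = 7
O - R - L - P - N: max(6, 7, 6, 7) = 7
O - R - L - Q - P - N: max(6, 7, 6, 5, 7) = 7
O - R - M - L - Q - P - N: max(6, 5, 6, 6, 5, 7) = 7
The minimum achievable maximum is 6.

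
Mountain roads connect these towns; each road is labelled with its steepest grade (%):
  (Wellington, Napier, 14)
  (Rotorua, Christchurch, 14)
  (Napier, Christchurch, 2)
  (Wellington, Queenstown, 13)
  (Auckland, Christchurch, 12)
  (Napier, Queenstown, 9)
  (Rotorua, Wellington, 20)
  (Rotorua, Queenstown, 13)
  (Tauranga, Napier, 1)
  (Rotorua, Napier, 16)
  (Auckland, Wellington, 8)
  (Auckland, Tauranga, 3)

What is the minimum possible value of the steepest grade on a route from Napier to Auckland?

3

Some routes from Napier to Auckland:
Napier → Christchurch → Auckland: max(2, 12) = 12
Napier → Tauranga → Auckland: max(1, 3) = 3
Napier → Queenstown → Wellington → Auckland: max(9, 13, 8) = 13
The minimum achievable maximum is 3%.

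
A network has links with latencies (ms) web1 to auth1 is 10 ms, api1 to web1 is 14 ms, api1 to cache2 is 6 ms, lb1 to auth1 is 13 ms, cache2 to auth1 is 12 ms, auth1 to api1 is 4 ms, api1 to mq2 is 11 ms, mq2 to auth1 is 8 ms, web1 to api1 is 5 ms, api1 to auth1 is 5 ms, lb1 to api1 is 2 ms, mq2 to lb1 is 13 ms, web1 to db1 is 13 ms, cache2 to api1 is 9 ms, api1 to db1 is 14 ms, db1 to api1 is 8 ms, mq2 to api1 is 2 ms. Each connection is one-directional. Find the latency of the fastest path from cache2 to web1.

23

Paths from cache2 to web1:
cache2→api1→web1: 9 + 14 = 23
cache2→auth1→api1→web1: 12 + 4 + 14 = 30
Shortest: 23 ms.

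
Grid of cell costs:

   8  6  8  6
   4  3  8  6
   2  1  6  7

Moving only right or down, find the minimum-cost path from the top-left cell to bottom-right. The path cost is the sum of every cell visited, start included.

28

One optimal route is [0,0] → [1,0] → [2,0] → [2,1] → [2,2] → [2,3].
Its cost is 8 + 4 + 2 + 1 + 6 + 7 = 28.
For comparison, the top-then-right route costs 41.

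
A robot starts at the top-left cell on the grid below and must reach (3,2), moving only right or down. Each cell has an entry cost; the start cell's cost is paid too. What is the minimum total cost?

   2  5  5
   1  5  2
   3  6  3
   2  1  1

One optimal route is r0c0 r1c0 r2c0 r3c0 r3c1 r3c2.
Its cost is 2 + 1 + 3 + 2 + 1 + 1 = 10.
(Top row then right column would cost 18.)

10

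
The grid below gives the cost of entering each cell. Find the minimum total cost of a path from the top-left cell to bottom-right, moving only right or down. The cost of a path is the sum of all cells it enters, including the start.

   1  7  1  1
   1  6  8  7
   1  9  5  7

24

One optimal route is (0,0)→(0,1)→(0,2)→(0,3)→(1,3)→(2,3).
Its cost is 1 + 7 + 1 + 1 + 7 + 7 = 24.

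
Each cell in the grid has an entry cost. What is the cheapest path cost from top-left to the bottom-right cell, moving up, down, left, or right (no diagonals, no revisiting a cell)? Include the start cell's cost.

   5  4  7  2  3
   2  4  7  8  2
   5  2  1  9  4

27

Cheapest: [0,0] -> [0,1] -> [0,2] -> [0,3] -> [0,4] -> [1,4] -> [2,4]
  5 + 4 + 7 + 2 + 3 + 2 + 4 = 27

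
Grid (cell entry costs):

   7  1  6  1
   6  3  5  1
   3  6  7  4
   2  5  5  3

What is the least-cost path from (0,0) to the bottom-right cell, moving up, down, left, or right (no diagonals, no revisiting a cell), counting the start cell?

Cheapest: [0,0] [0,1] [0,2] [0,3] [1,3] [2,3] [3,3]
  7 + 1 + 6 + 1 + 1 + 4 + 3 = 23

23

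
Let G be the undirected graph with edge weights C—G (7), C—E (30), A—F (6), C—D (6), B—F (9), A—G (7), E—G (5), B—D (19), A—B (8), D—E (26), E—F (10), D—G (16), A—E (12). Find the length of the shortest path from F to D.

26

A few of the F→D routes:
F→A→G→C→D: 6 + 7 + 7 + 6 = 26
F→E→G→D: 10 + 5 + 16 = 31
F→E→G→C→D: 10 + 5 + 7 + 6 = 28
F→B→D: 9 + 19 = 28
F→A→B→D: 6 + 8 + 19 = 33
F→A→G→D: 6 + 7 + 16 = 29
Shortest: 26.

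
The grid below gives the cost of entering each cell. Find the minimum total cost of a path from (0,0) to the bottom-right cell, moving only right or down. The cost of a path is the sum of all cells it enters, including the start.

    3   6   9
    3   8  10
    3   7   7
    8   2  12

30

Path [0,0]→[1,0]→[2,0]→[2,1]→[3,1]→[3,2]: 3 + 3 + 3 + 7 + 2 + 12 = 30.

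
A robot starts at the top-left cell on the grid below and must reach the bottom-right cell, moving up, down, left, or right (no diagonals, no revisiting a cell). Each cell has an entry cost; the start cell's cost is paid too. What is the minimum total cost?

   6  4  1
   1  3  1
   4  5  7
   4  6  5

23

One optimal route is r0c0→r1c0→r1c1→r1c2→r2c2→r3c2.
Its cost is 6 + 1 + 3 + 1 + 7 + 5 = 23.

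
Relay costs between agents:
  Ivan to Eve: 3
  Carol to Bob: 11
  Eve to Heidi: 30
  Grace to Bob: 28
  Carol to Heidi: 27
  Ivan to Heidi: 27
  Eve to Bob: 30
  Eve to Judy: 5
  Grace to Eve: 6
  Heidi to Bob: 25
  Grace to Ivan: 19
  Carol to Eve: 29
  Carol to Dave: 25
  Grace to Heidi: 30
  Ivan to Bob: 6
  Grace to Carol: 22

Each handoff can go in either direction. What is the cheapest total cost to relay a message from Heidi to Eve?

30

Some routes from Heidi to Eve:
Heidi-Ivan-Eve: 27 + 3 = 30
Heidi-Eve: 30
Heidi-Bob-Ivan-Eve: 25 + 6 + 3 = 34
Heidi-Grace-Eve: 30 + 6 = 36
Heidi-Carol-Bob-Ivan-Eve: 27 + 11 + 6 + 3 = 47
Shortest: 30.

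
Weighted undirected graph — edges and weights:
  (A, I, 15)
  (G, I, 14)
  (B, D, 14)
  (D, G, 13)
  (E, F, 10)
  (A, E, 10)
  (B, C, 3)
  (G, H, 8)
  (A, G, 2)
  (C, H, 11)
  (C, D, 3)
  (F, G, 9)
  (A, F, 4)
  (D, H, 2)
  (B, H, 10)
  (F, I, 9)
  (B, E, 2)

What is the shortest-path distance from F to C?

Some routes from F to C:
F→A→G→H→D→C: 4 + 2 + 8 + 2 + 3 = 19
F→A→E→B→C: 4 + 10 + 2 + 3 = 19
F→E→B→C: 10 + 2 + 3 = 15
Best route has total 15.

15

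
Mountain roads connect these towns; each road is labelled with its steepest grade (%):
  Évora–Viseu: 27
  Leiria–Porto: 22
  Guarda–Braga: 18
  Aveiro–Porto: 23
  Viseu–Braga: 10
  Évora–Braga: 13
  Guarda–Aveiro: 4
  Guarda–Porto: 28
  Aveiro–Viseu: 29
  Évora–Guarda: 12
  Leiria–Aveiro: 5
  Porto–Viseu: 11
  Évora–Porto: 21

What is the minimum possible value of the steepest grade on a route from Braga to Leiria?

13

Checking several routes:
Braga - Viseu - Porto - Évora - Guarda - Aveiro - Leiria: max(10, 11, 21, 12, 4, 5) = 21
Braga - Viseu - Porto - Leiria: max(10, 11, 22) = 22
Braga - Évora - Porto - Leiria: max(13, 21, 22) = 22
Braga - Évora - Guarda - Aveiro - Leiria: max(13, 12, 4, 5) = 13
Braga - Guarda - Évora - Porto - Leiria: max(18, 12, 21, 22) = 22
Braga - Guarda - Aveiro - Leiria: max(18, 4, 5) = 18
Best route has worst link 13%.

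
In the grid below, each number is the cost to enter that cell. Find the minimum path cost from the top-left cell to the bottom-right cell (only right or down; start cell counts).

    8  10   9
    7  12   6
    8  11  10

43

Path (0,0) (0,1) (0,2) (1,2) (2,2): 8 + 10 + 9 + 6 + 10 = 43.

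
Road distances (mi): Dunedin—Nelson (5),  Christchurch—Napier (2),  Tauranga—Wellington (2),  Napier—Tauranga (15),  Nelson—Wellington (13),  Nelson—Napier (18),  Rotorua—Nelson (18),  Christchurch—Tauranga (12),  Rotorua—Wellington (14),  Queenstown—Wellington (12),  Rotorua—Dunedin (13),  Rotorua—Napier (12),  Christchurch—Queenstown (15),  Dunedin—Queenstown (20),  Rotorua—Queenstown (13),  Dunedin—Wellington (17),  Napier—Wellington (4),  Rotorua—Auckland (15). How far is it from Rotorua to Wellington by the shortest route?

14

Some routes from Rotorua to Wellington:
Rotorua→Napier→Christchurch→Tauranga→Wellington: 12 + 2 + 12 + 2 = 28
Rotorua→Wellington: 14
Rotorua→Napier→Wellington: 12 + 4 = 16
Rotorua→Queenstown→Wellington: 13 + 12 = 25
The minimum is 14 mi.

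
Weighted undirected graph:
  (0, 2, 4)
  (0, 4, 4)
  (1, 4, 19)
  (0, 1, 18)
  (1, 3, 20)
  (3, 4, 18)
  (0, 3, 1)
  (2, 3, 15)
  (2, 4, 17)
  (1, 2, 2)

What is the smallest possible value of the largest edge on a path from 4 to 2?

A few of the 4→2 routes:
4-2: max(17) = 17
4-3-2: max(18, 15) = 18
4-0-2: max(4, 4) = 4
4-0-3-2: max(4, 1, 15) = 15
4-0-1-2: max(4, 18, 2) = 18
Best route has worst link 4.

4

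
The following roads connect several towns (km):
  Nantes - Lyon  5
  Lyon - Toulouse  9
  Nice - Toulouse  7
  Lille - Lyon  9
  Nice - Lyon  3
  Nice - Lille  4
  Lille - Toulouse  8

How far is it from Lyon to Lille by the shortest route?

Some routes from Lyon to Lille:
Lyon-Lille: 9
Lyon-Nice-Toulouse-Lille: 3 + 7 + 8 = 18
Lyon-Nice-Lille: 3 + 4 = 7
Lyon-Toulouse-Lille: 9 + 8 = 17
The minimum is 7 km.

7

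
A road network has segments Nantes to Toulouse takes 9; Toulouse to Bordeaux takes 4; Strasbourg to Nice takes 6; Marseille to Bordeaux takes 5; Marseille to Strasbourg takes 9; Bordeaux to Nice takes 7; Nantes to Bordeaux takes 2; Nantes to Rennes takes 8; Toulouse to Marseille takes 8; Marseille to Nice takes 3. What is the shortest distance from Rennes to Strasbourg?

23

Checking several routes:
Rennes -> Nantes -> Bordeaux -> Nice -> Strasbourg: 8 + 2 + 7 + 6 = 23
Rennes -> Nantes -> Bordeaux -> Nice -> Marseille -> Strasbourg: 8 + 2 + 7 + 3 + 9 = 29
Rennes -> Nantes -> Bordeaux -> Marseille -> Nice -> Strasbourg: 8 + 2 + 5 + 3 + 6 = 24
Rennes -> Nantes -> Bordeaux -> Marseille -> Strasbourg: 8 + 2 + 5 + 9 = 24
Shortest: 23.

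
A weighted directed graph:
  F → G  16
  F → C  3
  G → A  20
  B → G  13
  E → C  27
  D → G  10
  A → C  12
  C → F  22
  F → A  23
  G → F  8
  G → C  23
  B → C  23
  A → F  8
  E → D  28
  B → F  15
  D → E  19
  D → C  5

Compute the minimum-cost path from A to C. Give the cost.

Candidate routes:
A → C: 12
A → F → C: 8 + 3 = 11
A → F → G → C: 8 + 16 + 23 = 47
Shortest: 11.

11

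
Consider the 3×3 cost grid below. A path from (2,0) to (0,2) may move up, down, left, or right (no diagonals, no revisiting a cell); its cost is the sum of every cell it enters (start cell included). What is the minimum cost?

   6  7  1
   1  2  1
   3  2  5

One optimal route is r2c0 -> r1c0 -> r1c1 -> r1c2 -> r0c2.
Its cost is 3 + 1 + 2 + 1 + 1 = 8.

8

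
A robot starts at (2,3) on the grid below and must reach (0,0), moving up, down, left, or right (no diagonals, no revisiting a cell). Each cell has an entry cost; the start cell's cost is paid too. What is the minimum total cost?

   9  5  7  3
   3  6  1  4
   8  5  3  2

24

Best path: (2,3) (2,2) (1,2) (1,1) (1,0) (0,0)
Cost: 2 + 3 + 1 + 6 + 3 + 9 = 24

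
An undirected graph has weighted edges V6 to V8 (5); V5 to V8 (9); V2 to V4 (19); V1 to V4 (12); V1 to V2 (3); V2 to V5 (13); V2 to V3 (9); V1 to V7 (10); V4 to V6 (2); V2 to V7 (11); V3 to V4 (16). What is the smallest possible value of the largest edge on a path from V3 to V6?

12

Comparing a few candidate routes:
V3→V2→V7→V1→V4→V6: max(9, 11, 10, 12, 2) = 12
V3→V2→V1→V4→V6: max(9, 3, 12, 2) = 12
V3→V4→V1→V7→V2→V5→V8→V6: max(16, 12, 10, 11, 13, 9, 5) = 16
V3→V2→V5→V8→V6: max(9, 13, 9, 5) = 13
V3→V4→V6: max(16, 2) = 16
V3→V4→V1→V2→V5→V8→V6: max(16, 12, 3, 13, 9, 5) = 16
Best route has worst link 12.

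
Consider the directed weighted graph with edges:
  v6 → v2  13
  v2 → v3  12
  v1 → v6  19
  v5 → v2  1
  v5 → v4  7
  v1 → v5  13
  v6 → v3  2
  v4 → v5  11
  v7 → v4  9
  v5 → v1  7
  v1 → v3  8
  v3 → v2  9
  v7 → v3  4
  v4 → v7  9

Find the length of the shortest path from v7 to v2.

13

Candidate routes:
v7-v4-v5-v1-v3-v2: 9 + 11 + 7 + 8 + 9 = 44
v7-v4-v5-v1-v6-v2: 9 + 11 + 7 + 19 + 13 = 59
v7-v3-v2: 4 + 9 = 13
v7-v4-v5-v2: 9 + 11 + 1 = 21
v7-v4-v5-v1-v6-v3-v2: 9 + 11 + 7 + 19 + 2 + 9 = 57
Best route has total 13.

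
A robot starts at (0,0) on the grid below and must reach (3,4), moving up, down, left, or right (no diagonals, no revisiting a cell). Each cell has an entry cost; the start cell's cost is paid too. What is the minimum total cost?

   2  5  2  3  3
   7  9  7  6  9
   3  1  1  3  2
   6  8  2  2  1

Path [0,0] → [1,0] → [2,0] → [2,1] → [2,2] → [3,2] → [3,3] → [3,4]: 2 + 7 + 3 + 1 + 1 + 2 + 2 + 1 = 19.

19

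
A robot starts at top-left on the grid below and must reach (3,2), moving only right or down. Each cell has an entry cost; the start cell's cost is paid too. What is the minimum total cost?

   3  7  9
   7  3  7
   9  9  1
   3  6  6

Cheapest: r0c0 → r0c1 → r1c1 → r1c2 → r2c2 → r3c2
  3 + 7 + 3 + 7 + 1 + 6 = 27
(Top row then right column would cost 33.)

27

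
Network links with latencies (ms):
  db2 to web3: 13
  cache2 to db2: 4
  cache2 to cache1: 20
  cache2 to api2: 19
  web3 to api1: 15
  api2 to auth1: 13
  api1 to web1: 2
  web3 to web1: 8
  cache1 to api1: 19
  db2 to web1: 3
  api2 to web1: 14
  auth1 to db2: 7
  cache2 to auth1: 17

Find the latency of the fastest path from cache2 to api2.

19

Comparing a few candidate routes:
cache2-db2-web1-api2: 4 + 3 + 14 = 21
cache2-db2-web3-web1-api2: 4 + 13 + 8 + 14 = 39
cache2-auth1-api2: 17 + 13 = 30
cache2-db2-auth1-api2: 4 + 7 + 13 = 24
cache2-auth1-db2-web1-api2: 17 + 7 + 3 + 14 = 41
cache2-api2: 19
The minimum is 19 ms.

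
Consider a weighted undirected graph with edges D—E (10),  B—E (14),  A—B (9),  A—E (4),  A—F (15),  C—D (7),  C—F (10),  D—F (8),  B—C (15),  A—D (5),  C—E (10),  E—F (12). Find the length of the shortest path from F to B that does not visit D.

Checking several routes:
F - E - B: 12 + 14 = 26
F - A - E - B: 15 + 4 + 14 = 33
F - C - B: 10 + 15 = 25
F - C - E - A - B: 10 + 10 + 4 + 9 = 33
F - E - A - B: 12 + 4 + 9 = 25
F - A - B: 15 + 9 = 24
Shortest: 24.

24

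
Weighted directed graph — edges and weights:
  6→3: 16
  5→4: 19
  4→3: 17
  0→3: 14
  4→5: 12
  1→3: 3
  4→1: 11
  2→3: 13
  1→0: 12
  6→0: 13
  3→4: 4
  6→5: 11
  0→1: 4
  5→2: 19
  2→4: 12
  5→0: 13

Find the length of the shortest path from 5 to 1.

17

Routes from 5 to 1:
5 - 0 - 1: 13 + 4 = 17
5 - 0 - 3 - 4 - 1: 13 + 14 + 4 + 11 = 42
5 - 2 - 4 - 1: 19 + 12 + 11 = 42
5 - 4 - 1: 19 + 11 = 30
5 - 2 - 3 - 4 - 1: 19 + 13 + 4 + 11 = 47
The minimum is 17.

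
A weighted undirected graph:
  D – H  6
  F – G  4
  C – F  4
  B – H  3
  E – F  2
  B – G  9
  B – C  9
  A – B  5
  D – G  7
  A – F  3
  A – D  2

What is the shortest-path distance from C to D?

9

A few of the C→D routes:
C - B - A - D: 9 + 5 + 2 = 16
C - F - G - D: 4 + 4 + 7 = 15
C - F - A - D: 4 + 3 + 2 = 9
The minimum is 9.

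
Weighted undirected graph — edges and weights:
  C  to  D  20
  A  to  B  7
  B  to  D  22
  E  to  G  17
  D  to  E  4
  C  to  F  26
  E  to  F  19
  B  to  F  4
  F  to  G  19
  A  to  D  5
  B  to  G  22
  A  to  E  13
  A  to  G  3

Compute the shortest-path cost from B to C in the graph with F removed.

Some routes from B to C avoiding F:
B→A→D→C: 7 + 5 + 20 = 32
B→G→A→D→C: 22 + 3 + 5 + 20 = 50
B→G→A→E→D→C: 22 + 3 + 13 + 4 + 20 = 62
B→A→G→E→D→C: 7 + 3 + 17 + 4 + 20 = 51
B→A→E→D→C: 7 + 13 + 4 + 20 = 44
B→D→C: 22 + 20 = 42
The minimum is 32.

32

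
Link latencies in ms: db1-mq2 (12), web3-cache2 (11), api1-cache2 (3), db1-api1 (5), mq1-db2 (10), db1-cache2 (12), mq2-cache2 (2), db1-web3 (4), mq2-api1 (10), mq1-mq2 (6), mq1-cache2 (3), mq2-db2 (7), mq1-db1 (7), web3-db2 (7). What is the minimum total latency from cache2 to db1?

8

A few of the cache2→db1 routes:
cache2→api1→db1: 3 + 5 = 8
cache2→mq2→db1: 2 + 12 = 14
cache2→mq2→mq1→db1: 2 + 6 + 7 = 15
cache2→mq1→db1: 3 + 7 = 10
cache2→db1: 12
Best route has total 8 ms.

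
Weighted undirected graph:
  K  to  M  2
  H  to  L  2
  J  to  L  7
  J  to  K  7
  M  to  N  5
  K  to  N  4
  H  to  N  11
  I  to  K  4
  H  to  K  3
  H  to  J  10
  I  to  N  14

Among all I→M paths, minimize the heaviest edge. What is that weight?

4

A few of the I→M routes:
I→K→N→M: max(4, 4, 5) = 5
I→N→M: max(14, 5) = 14
I→K→J→H→N→M: max(4, 7, 10, 11, 5) = 11
I→K→H→N→M: max(4, 3, 11, 5) = 11
I→K→M: max(4, 2) = 4
I→K→J→L→H→N→M: max(4, 7, 7, 2, 11, 5) = 11
The minimum achievable maximum is 4.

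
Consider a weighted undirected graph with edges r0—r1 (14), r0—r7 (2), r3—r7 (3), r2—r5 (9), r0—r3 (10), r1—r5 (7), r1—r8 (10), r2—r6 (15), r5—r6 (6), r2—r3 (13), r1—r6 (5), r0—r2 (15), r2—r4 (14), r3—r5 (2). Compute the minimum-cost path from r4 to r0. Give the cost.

Checking several routes:
r4-r2-r3-r7-r0: 14 + 13 + 3 + 2 = 32
r4-r2-r0: 14 + 15 = 29
r4-r2-r5-r3-r7-r0: 14 + 9 + 2 + 3 + 2 = 30
Shortest: 29.

29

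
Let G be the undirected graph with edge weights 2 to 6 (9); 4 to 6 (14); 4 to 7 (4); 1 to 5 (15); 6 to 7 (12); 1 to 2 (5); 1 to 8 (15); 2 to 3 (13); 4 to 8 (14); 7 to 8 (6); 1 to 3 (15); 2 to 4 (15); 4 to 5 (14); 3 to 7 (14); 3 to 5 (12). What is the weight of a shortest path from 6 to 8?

Some routes from 6 to 8:
6 - 2 - 1 - 8: 9 + 5 + 15 = 29
6 - 7 - 4 - 8: 12 + 4 + 14 = 30
6 - 4 - 7 - 8: 14 + 4 + 6 = 24
6 - 7 - 8: 12 + 6 = 18
6 - 4 - 8: 14 + 14 = 28
Shortest: 18.

18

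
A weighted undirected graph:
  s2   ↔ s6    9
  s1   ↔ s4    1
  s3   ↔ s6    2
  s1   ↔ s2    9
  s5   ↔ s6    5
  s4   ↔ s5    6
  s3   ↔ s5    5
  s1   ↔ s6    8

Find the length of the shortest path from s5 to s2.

14

A few of the s5→s2 routes:
s5 -> s3 -> s6 -> s2: 5 + 2 + 9 = 16
s5 -> s4 -> s1 -> s2: 6 + 1 + 9 = 16
s5 -> s6 -> s2: 5 + 9 = 14
The minimum is 14.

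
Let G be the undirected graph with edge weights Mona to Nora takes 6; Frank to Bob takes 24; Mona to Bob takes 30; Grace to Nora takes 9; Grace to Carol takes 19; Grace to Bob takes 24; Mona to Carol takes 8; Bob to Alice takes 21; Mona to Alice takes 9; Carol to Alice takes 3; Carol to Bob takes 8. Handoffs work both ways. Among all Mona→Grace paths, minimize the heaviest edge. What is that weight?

9

Some routes from Mona to Grace:
Mona-Carol-Grace: max(8, 19) = 19
Mona-Alice-Carol-Grace: max(9, 3, 19) = 19
Mona-Nora-Grace: max(6, 9) = 9
Mona-Alice-Bob-Carol-Grace: max(9, 21, 8, 19) = 21
The minimum achievable maximum is 9.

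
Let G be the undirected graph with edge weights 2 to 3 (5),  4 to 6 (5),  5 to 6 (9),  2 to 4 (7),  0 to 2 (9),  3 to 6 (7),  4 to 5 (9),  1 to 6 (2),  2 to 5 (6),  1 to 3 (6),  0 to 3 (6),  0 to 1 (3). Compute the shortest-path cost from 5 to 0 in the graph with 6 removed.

Comparing a few candidate routes:
5-2-0: 6 + 9 = 15
5-4-2-0: 9 + 7 + 9 = 25
5-2-3-1-0: 6 + 5 + 6 + 3 = 20
5-2-3-0: 6 + 5 + 6 = 17
5-4-2-3-0: 9 + 7 + 5 + 6 = 27
The minimum is 15.

15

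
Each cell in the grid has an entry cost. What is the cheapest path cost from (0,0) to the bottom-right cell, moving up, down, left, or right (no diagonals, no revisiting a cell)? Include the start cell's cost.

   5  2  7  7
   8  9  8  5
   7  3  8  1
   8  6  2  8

One optimal route is [0,0] -> [0,1] -> [0,2] -> [0,3] -> [1,3] -> [2,3] -> [3,3].
Its cost is 5 + 2 + 7 + 7 + 5 + 1 + 8 = 35.

35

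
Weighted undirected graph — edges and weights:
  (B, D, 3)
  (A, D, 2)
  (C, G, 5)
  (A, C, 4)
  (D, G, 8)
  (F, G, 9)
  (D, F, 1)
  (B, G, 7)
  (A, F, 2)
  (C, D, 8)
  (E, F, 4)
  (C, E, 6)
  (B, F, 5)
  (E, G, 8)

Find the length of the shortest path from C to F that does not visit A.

Comparing a few candidate routes:
C-E-F: 6 + 4 = 10
C-G-F: 5 + 9 = 14
C-D-F: 8 + 1 = 9
The minimum is 9.

9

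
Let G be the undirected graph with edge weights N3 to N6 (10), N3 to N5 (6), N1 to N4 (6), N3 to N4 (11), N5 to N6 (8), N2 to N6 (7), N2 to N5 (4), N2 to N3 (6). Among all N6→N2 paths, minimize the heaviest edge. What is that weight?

A few of the N6→N2 routes:
N6 - N2: max(7) = 7
N6 - N5 - N2: max(8, 4) = 8
N6 - N3 - N2: max(10, 6) = 10
N6 - N5 - N3 - N2: max(8, 6, 6) = 8
Best route has worst link 7.

7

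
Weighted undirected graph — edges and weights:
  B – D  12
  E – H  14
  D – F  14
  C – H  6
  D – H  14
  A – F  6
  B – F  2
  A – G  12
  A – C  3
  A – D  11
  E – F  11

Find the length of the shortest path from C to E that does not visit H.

20

Candidate routes:
C→A→F→E: 3 + 6 + 11 = 20
C→A→D→F→E: 3 + 11 + 14 + 11 = 39
C→A→D→B→F→E: 3 + 11 + 12 + 2 + 11 = 39
The minimum is 20.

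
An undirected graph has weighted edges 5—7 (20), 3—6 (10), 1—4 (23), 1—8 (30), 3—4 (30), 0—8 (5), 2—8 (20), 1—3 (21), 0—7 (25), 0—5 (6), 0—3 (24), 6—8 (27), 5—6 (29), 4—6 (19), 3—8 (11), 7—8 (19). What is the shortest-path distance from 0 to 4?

Checking several routes:
0→3→6→4: 24 + 10 + 19 = 53
0→8→3→4: 5 + 11 + 30 = 46
0→8→6→4: 5 + 27 + 19 = 51
0→8→3→6→4: 5 + 11 + 10 + 19 = 45
0→5→6→4: 6 + 29 + 19 = 54
The minimum is 45.

45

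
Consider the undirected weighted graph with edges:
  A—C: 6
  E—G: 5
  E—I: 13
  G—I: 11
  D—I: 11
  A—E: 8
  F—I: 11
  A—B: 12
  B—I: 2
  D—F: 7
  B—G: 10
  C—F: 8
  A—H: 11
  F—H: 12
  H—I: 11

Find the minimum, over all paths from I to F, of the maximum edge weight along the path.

A few of the I→F routes:
I - B - G - E - A - C - F: max(2, 10, 5, 8, 6, 8) = 10
I - H - A - C - F: max(11, 11, 6, 8) = 11
I - D - F: max(11, 7) = 11
Best route has worst link 10.

10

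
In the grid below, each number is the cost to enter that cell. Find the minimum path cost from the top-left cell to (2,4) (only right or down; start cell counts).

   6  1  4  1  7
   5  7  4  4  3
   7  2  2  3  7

Path [0,0]→[0,1]→[0,2]→[0,3]→[1,3]→[1,4]→[2,4]: 6 + 1 + 4 + 1 + 4 + 3 + 7 = 26.
(Top row then right column would cost 29.)

26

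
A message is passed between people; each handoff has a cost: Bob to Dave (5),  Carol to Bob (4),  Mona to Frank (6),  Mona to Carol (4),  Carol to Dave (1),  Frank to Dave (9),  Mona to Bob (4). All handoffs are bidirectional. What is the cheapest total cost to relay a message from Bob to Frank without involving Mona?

Paths from Bob to Frank avoiding Mona:
Bob -> Carol -> Dave -> Frank: 4 + 1 + 9 = 14
Bob -> Dave -> Frank: 5 + 9 = 14
Shortest: 14.

14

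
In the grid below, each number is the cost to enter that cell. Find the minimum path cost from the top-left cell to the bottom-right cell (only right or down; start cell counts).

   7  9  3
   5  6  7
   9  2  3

Take (0,0) -> (1,0) -> (1,1) -> (2,1) -> (2,2) for a total of 7 + 5 + 6 + 2 + 3 = 23.
For comparison, the top-then-right route costs 29.

23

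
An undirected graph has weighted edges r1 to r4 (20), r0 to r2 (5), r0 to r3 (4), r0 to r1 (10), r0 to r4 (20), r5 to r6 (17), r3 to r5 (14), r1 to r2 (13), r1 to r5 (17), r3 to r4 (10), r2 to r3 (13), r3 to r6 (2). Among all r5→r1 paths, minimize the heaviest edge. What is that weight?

Checking several routes:
r5→r3→r2→r1: max(14, 13, 13) = 14
r5→r3→r0→r2→r1: max(14, 4, 5, 13) = 14
r5→r3→r0→r1: max(14, 4, 10) = 14
r5→r3→r2→r0→r1: max(14, 13, 5, 10) = 14
r5→r6→r3→r2→r0→r1: max(17, 2, 13, 5, 10) = 17
Smallest bottleneck: 14.

14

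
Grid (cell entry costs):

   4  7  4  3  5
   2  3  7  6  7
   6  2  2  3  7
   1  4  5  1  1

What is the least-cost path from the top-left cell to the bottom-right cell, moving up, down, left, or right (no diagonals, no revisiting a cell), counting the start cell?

Path [0,0]→[1,0]→[1,1]→[2,1]→[2,2]→[2,3]→[3,3]→[3,4]: 4 + 2 + 3 + 2 + 2 + 3 + 1 + 1 = 18.

18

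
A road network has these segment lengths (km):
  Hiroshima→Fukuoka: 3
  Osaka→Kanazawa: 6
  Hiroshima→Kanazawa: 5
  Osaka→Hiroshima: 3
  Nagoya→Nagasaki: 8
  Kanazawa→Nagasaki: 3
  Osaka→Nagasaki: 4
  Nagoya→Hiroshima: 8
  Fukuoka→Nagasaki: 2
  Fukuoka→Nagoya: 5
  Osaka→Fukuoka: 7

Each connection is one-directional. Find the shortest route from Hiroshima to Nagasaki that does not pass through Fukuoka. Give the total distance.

Candidate routes:
Hiroshima - Kanazawa - Nagasaki: 5 + 3 = 8
The minimum is 8 km.

8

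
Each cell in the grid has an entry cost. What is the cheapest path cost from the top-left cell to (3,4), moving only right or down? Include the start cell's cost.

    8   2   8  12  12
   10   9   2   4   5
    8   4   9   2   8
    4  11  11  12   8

Cheapest: (0,0) -> (0,1) -> (0,2) -> (1,2) -> (1,3) -> (2,3) -> (2,4) -> (3,4)
  8 + 2 + 8 + 2 + 4 + 2 + 8 + 8 = 42
(Top row then right column would cost 63.)

42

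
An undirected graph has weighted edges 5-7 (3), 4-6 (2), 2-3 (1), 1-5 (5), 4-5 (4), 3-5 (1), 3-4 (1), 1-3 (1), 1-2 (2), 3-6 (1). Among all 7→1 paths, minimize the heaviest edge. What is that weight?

3

Checking several routes:
7 -> 5 -> 3 -> 1: max(3, 1, 1) = 3
7 -> 5 -> 4 -> 6 -> 3 -> 2 -> 1: max(3, 4, 2, 1, 1, 2) = 4
7 -> 5 -> 4 -> 6 -> 3 -> 1: max(3, 4, 2, 1, 1) = 4
7 -> 5 -> 3 -> 2 -> 1: max(3, 1, 1, 2) = 3
The minimum achievable maximum is 3.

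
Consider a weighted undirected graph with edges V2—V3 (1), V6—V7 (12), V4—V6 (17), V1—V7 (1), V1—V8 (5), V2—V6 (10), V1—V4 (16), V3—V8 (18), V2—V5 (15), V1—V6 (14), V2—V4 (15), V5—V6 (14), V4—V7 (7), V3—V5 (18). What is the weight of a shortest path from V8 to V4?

Comparing a few candidate routes:
V8 - V1 - V7 - V4: 5 + 1 + 7 = 13
V8 - V1 - V4: 5 + 16 = 21
V8 - V3 - V2 - V4: 18 + 1 + 15 = 34
Shortest: 13.

13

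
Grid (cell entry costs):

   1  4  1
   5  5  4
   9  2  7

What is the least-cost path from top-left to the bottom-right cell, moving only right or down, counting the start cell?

Best path: [0,0]→[0,1]→[0,2]→[1,2]→[2,2]
Cost: 1 + 4 + 1 + 4 + 7 = 17

17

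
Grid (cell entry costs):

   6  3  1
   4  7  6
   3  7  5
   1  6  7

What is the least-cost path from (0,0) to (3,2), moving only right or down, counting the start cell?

27

One optimal route is (0,0) → (1,0) → (2,0) → (3,0) → (3,1) → (3,2).
Its cost is 6 + 4 + 3 + 1 + 6 + 7 = 27.
For comparison, the top-then-right route costs 28.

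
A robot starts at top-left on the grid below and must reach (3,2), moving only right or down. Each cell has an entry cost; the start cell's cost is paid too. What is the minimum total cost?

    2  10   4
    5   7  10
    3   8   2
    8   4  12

Take r0c0 → r1c0 → r2c0 → r2c1 → r2c2 → r3c2 for a total of 2 + 5 + 3 + 8 + 2 + 12 = 32.

32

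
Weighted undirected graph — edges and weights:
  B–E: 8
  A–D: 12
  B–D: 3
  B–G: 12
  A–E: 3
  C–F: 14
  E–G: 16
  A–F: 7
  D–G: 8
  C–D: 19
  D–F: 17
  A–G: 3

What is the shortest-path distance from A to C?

21

Some routes from A to C:
A-F-C: 7 + 14 = 21
A-G-D-C: 3 + 8 + 19 = 30
A-D-C: 12 + 19 = 31
The minimum is 21.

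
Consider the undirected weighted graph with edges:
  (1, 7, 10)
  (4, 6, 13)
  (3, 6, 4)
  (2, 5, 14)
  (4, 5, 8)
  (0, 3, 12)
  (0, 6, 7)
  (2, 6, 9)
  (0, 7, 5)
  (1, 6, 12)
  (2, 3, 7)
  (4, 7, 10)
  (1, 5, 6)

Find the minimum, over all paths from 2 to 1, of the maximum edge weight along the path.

Checking several routes:
2-6-0-7-1: max(9, 7, 5, 10) = 10
2-3-6-0-7-4-5-1: max(7, 4, 7, 5, 10, 8, 6) = 10
2-6-0-7-4-5-1: max(9, 7, 5, 10, 8, 6) = 10
2-3-6-0-7-1: max(7, 4, 7, 5, 10) = 10
The minimum achievable maximum is 10.

10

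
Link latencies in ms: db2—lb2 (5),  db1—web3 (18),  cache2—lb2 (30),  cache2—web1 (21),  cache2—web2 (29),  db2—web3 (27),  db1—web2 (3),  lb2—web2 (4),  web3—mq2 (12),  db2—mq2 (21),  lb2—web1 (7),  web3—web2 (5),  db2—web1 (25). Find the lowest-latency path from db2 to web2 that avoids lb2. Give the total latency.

32

A few of the db2→web2 routes:
db2 -> mq2 -> web3 -> web2: 21 + 12 + 5 = 38
db2 -> web3 -> db1 -> web2: 27 + 18 + 3 = 48
db2 -> web3 -> web2: 27 + 5 = 32
Best route has total 32 ms.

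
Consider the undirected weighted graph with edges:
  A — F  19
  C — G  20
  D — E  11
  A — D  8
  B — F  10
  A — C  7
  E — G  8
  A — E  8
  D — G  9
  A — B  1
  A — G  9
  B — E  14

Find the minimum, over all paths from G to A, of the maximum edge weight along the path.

8

Checking several routes:
G→E→A: max(8, 8) = 8
G→A: max(9) = 9
G→D→A: max(9, 8) = 9
G→D→E→A: max(9, 11, 8) = 11
G→D→E→B→A: max(9, 11, 14, 1) = 14
G→E→D→A: max(8, 11, 8) = 11
Best route has worst link 8.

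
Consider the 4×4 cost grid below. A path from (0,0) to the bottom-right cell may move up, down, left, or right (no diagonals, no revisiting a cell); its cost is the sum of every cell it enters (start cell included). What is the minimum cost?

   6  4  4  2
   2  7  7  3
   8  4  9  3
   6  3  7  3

Best path: r0c0 -> r0c1 -> r0c2 -> r0c3 -> r1c3 -> r2c3 -> r3c3
Cost: 6 + 4 + 4 + 2 + 3 + 3 + 3 = 25

25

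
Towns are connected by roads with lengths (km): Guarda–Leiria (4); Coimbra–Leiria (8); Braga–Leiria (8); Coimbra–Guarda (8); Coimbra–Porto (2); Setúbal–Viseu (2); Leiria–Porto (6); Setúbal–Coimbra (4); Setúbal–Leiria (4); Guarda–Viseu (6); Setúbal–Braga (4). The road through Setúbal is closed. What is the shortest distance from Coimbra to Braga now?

16

Routes from Coimbra to Braga avoiding Setúbal:
Coimbra - Guarda - Leiria - Braga: 8 + 4 + 8 = 20
Coimbra - Leiria - Braga: 8 + 8 = 16
Coimbra - Porto - Leiria - Braga: 2 + 6 + 8 = 16
The minimum is 16 km.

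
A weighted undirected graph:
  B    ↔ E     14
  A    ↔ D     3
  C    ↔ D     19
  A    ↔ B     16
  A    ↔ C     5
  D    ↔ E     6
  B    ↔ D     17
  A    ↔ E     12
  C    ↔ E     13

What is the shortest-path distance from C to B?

Some routes from C to B:
C→E→B: 13 + 14 = 27
C→A→B: 5 + 16 = 21
C→A→D→B: 5 + 3 + 17 = 25
Best route has total 21.

21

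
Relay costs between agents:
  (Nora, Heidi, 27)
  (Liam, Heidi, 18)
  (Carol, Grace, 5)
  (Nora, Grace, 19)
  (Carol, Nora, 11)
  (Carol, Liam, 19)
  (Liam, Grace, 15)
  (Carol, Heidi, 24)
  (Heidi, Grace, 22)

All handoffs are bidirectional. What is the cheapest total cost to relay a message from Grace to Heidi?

Comparing a few candidate routes:
Grace-Carol-Heidi: 5 + 24 = 29
Grace-Heidi: 22
Grace-Carol-Nora-Heidi: 5 + 11 + 27 = 43
Grace-Carol-Liam-Heidi: 5 + 19 + 18 = 42
Grace-Liam-Heidi: 15 + 18 = 33
Grace-Nora-Heidi: 19 + 27 = 46
Best route has total 22.

22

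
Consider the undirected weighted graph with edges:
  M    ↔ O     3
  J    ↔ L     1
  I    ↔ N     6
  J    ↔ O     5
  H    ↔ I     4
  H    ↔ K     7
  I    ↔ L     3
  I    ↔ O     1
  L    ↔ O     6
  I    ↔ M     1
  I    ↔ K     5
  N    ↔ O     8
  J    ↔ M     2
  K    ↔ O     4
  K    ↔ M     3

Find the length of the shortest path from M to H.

Some routes from M to H:
M - I - H: 1 + 4 = 5
M - J - L - I - H: 2 + 1 + 3 + 4 = 10
M - O - I - H: 3 + 1 + 4 = 8
M - J - O - I - H: 2 + 5 + 1 + 4 = 12
M - K - H: 3 + 7 = 10
M - K - I - H: 3 + 5 + 4 = 12
The minimum is 5.

5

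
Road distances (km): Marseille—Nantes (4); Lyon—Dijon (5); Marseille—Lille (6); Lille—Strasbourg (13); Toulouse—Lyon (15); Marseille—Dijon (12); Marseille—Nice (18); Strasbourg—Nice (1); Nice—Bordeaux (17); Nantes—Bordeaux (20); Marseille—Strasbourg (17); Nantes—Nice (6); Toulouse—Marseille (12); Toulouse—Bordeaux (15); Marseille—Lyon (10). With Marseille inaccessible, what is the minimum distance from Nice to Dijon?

52

Candidate routes:
Nice -> Nantes -> Bordeaux -> Toulouse -> Lyon -> Dijon: 6 + 20 + 15 + 15 + 5 = 61
Nice -> Bordeaux -> Toulouse -> Lyon -> Dijon: 17 + 15 + 15 + 5 = 52
Shortest: 52 km.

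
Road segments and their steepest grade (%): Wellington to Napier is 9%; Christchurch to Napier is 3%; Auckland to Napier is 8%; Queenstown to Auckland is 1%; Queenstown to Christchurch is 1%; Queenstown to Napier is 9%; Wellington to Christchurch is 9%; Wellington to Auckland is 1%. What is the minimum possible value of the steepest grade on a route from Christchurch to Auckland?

Checking several routes:
Christchurch - Napier - Auckland: max(3, 8) = 8
Christchurch - Queenstown - Auckland: max(1, 1) = 1
Christchurch - Wellington - Napier - Auckland: max(9, 9, 8) = 9
Christchurch - Wellington - Auckland: max(9, 1) = 9
The minimum achievable maximum is 1%.

1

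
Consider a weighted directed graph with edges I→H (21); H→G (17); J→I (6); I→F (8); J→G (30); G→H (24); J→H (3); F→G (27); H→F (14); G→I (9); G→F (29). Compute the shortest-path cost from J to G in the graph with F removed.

Routes from J to G avoiding F:
J→I→H→G: 6 + 21 + 17 = 44
J→H→G: 3 + 17 = 20
J→G: 30
Best route has total 20.

20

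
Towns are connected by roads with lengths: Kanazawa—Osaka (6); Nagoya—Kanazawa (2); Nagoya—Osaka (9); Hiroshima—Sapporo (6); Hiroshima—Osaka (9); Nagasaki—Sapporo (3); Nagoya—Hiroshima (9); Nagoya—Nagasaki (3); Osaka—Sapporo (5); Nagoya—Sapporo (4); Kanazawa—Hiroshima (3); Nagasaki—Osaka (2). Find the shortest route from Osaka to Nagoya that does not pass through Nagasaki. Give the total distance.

8

Some routes from Osaka to Nagoya avoiding Nagasaki:
Osaka - Hiroshima - Kanazawa - Nagoya: 9 + 3 + 2 = 14
Osaka - Kanazawa - Hiroshima - Nagoya: 6 + 3 + 9 = 18
Osaka - Sapporo - Hiroshima - Kanazawa - Nagoya: 5 + 6 + 3 + 2 = 16
Osaka - Kanazawa - Nagoya: 6 + 2 = 8
Osaka - Sapporo - Nagoya: 5 + 4 = 9
Osaka - Nagoya: 9
The minimum is 8.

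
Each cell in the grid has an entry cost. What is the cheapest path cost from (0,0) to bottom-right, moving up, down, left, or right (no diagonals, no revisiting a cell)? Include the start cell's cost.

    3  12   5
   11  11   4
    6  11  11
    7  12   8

Path (0,0) -> (0,1) -> (0,2) -> (1,2) -> (2,2) -> (3,2): 3 + 12 + 5 + 4 + 11 + 8 = 43.

43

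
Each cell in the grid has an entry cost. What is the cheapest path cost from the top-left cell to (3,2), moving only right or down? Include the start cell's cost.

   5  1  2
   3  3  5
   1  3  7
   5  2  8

Cheapest: [0,0] [0,1] [1,1] [2,1] [3,1] [3,2]
  5 + 1 + 3 + 3 + 2 + 8 = 22
For comparison, the top-then-right route costs 28.

22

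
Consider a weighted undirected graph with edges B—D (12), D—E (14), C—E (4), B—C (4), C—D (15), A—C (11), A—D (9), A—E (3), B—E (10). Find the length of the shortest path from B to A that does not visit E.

15

Candidate routes:
B → D → C → A: 12 + 15 + 11 = 38
B → C → A: 4 + 11 = 15
B → C → D → A: 4 + 15 + 9 = 28
B → D → A: 12 + 9 = 21
Shortest: 15.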